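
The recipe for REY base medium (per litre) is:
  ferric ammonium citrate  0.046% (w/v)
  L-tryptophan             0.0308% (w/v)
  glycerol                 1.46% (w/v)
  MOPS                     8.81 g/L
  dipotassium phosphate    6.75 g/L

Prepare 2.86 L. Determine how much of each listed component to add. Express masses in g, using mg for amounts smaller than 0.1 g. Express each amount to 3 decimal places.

Working volume: 2.86 L.
ferric ammonium citrate: 0.046% w/v = 0.46 g/L → 0.46 × 2.86 L = 1.316 g
L-tryptophan: 0.0308 g per 100 mL × 2860 mL ÷ 100 = 0.881 g
glycerol: 1.46% w/v = 14.6 g/L → 14.6 × 2.86 L = 41.756 g
MOPS: 8.81 g/L × 2.86 L = 25.197 g
dipotassium phosphate: 6.75 g/L × 2.86 L = 19.305 g

ferric ammonium citrate 1.316 g; L-tryptophan 0.881 g; glycerol 41.756 g; MOPS 25.197 g; dipotassium phosphate 19.305 g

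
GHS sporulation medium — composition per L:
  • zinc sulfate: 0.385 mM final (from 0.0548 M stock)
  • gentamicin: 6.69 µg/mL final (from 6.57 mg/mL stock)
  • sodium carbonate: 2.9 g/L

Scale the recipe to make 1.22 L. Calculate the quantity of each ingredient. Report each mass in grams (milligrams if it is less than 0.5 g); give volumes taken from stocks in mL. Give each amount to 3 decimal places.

zinc sulfate 8.571 mL; gentamicin 1.242 mL; sodium carbonate 3.538 g

Scale factor relative to 1 L: 1.22.
zinc sulfate: C1V1 = C2V2 → 0.385 mM × 1220 mL ÷ 54.8 mM = 8.571 mL
gentamicin: V = C2·V2/C1 = 6.69 µg/mL × 1220 mL ÷ 6570 µg/mL = 1.242 mL
sodium carbonate: 2.9 g/L × 1.22 L = 3.538 g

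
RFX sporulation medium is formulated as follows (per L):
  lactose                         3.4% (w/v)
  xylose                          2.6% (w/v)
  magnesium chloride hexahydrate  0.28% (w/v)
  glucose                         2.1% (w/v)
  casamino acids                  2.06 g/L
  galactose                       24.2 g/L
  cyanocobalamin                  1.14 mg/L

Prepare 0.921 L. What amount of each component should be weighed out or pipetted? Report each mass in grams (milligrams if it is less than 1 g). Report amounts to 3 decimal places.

Scale factor relative to 1 L: 0.921.
lactose: 3.4% w/v = 34 g/L → 34 × 0.921 L = 31.314 g
xylose: 2.6 g per 100 mL × 921 mL ÷ 100 = 23.946 g
magnesium chloride hexahydrate: 0.28 g per 100 mL × 921 mL ÷ 100 = 2.579 g
glucose: 2.1 g per 100 mL × 921 mL ÷ 100 = 19.341 g
casamino acids: 2.06 g/L × 0.921 L = 1.897 g
galactose: 24.2 g/L × 0.921 L = 22.288 g
cyanocobalamin: 1.14 mg/L × 0.921 L = 1.050 mg

lactose 31.314 g; xylose 23.946 g; magnesium chloride hexahydrate 2.579 g; glucose 19.341 g; casamino acids 1.897 g; galactose 22.288 g; cyanocobalamin 1.050 mg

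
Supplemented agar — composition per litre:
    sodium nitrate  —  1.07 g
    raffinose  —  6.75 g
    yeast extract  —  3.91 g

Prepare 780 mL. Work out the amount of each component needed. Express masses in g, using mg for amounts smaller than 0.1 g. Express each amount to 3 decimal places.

Scale factor = 780 mL / 1000 mL = 0.78.
sodium nitrate: 1.07 g × (780 mL / 1000 mL) = 0.835 g
raffinose: 6.75 g × (780 mL / 1000 mL) = 5.265 g
yeast extract: 3.91 g × (780 mL / 1000 mL) = 3.050 g

sodium nitrate 0.835 g; raffinose 5.265 g; yeast extract 3.050 g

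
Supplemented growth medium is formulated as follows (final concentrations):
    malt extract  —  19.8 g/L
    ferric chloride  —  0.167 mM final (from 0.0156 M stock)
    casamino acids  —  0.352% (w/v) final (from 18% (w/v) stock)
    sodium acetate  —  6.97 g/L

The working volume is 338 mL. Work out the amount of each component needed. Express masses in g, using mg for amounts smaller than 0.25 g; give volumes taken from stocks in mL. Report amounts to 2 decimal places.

Target volume = 338 mL = 0.338 L.
malt extract: 19.8 g/L × 0.338 L = 6.69 g
ferric chloride: dilute stock: 0.167 mM × 338 mL ÷ 15.6 mM = 3.62 mL
casamino acids: dilute stock: 0.352% ÷ 18% × 338 mL = 6.61 mL
sodium acetate: 6.97 g/L × 0.338 L = 2.36 g

malt extract 6.69 g; ferric chloride 3.62 mL; casamino acids 6.61 mL; sodium acetate 2.36 g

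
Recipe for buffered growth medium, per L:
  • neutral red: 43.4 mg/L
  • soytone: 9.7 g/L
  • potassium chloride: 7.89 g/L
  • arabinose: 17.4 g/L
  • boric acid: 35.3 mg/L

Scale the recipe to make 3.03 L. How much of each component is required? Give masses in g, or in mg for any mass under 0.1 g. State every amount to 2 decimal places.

neutral red 0.13 g; soytone 29.39 g; potassium chloride 23.91 g; arabinose 52.72 g; boric acid 0.11 g

Scale factor relative to 1 L: 3.03.
neutral red: 43.4 mg/L × 3.03 L = 131.502 mg = 0.13 g
soytone: 9.7 g/L × 3.03 L = 29.39 g
potassium chloride: 7.89 g/L × 3.03 L = 23.91 g
arabinose: 17.4 g/L × 3.03 L = 52.72 g
boric acid: 35.3 mg/L × 3.03 L = 106.959 mg = 0.11 g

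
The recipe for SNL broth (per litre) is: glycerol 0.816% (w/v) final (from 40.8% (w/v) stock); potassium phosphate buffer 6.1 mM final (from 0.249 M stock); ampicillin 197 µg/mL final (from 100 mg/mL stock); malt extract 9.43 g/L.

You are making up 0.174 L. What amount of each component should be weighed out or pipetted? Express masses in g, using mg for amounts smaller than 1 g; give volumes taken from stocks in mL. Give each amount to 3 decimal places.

Working volume: 0.174 L.
glycerol: C1V1 = C2V2 → 0.816% ÷ 40.8% × 174 mL = 3.480 mL
potassium phosphate buffer: V = C2·V2/C1 = 6.1 mM × 174 mL ÷ 249 mM = 4.263 mL
ampicillin: dilute stock: 197 µg/mL × 174 mL ÷ 100000 µg/mL = 0.343 mL
malt extract: 9.43 g/L × 0.174 L = 1.641 g

glycerol 3.480 mL; potassium phosphate buffer 4.263 mL; ampicillin 0.343 mL; malt extract 1.641 g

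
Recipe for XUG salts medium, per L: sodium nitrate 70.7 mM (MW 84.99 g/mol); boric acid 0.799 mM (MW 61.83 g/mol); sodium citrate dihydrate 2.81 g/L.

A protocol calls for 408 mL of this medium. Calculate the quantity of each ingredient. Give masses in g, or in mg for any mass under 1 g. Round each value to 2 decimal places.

Scale factor relative to 1 L: 0.408.
sodium nitrate: 70.7 mmol/L × 84.99 g/mol × 0.408 L ÷ 1000 = 2.45 g
boric acid: 0.799 mmol/L × 61.83 mg/mmol × 0.408 L = 20.16 mg
sodium citrate dihydrate: 2.81 g/L × 0.408 L = 1.15 g

sodium nitrate 2.45 g; boric acid 20.16 mg; sodium citrate dihydrate 1.15 g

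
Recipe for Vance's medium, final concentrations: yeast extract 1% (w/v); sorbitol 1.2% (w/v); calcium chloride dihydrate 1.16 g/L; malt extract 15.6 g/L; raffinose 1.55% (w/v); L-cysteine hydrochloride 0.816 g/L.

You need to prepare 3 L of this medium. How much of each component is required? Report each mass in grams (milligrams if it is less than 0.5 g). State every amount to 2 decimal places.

yeast extract 30.00 g; sorbitol 36.00 g; calcium chloride dihydrate 3.48 g; malt extract 46.80 g; raffinose 46.50 g; L-cysteine hydrochloride 2.45 g

Working volume: 3 L.
yeast extract: 1 g per 100 mL × 3000 mL ÷ 100 = 30.00 g
sorbitol: 1.2% w/v = 12 g/L → 12 × 3 L = 36.00 g
calcium chloride dihydrate: 1.16 g/L × 3 L = 3.48 g
malt extract: 15.6 g/L × 3 L = 46.80 g
raffinose: 1.55% w/v = 15.5 g/L → 15.5 × 3 L = 46.50 g
L-cysteine hydrochloride: 0.816 g/L × 3 L = 2.45 g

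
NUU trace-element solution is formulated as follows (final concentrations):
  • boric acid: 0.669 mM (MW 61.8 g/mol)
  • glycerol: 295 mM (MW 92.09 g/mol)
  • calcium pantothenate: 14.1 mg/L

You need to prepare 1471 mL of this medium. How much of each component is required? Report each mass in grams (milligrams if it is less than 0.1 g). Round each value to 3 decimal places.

Target volume = 1471 mL = 1.471 L.
boric acid: 0.669 mmol/L × 61.8 mg/mmol × 1.471 L = 60.817 mg
glycerol: 295 mmol/L × 92.09 g/mol × 1.471 L ÷ 1000 = 39.962 g
calcium pantothenate: 14.1 mg/L × 1.471 L = 20.741 mg

boric acid 60.817 mg; glycerol 39.962 g; calcium pantothenate 20.741 mg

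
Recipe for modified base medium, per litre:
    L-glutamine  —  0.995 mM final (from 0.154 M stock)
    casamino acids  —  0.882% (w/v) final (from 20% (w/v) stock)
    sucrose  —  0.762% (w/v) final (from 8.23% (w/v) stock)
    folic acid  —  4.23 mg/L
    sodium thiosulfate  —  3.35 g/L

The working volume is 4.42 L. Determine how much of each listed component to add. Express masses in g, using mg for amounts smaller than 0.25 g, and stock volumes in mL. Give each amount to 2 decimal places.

Scale factor relative to 1 L: 4.42.
L-glutamine: V = C2·V2/C1 = 0.995 mM × 4420 mL ÷ 154 mM = 28.56 mL
casamino acids: dilute stock: 0.882% ÷ 20% × 4420 mL = 194.92 mL
sucrose: dilute stock: 0.762% ÷ 8.23% × 4420 mL = 409.24 mL
folic acid: 4.23 mg/L × 4.42 L = 18.70 mg
sodium thiosulfate: 3.35 g/L × 4.42 L = 14.81 g

L-glutamine 28.56 mL; casamino acids 194.92 mL; sucrose 409.24 mL; folic acid 18.70 mg; sodium thiosulfate 14.81 g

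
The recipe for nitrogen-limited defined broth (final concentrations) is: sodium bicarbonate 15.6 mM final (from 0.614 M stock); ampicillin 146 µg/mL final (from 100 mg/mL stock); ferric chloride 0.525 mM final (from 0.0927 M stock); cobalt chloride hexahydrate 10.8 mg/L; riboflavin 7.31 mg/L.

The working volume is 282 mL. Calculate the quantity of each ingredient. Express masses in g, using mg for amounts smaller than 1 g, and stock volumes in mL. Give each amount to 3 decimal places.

sodium bicarbonate 7.165 mL; ampicillin 0.412 mL; ferric chloride 1.597 mL; cobalt chloride hexahydrate 3.046 mg; riboflavin 2.061 mg

Target volume = 282 mL = 0.282 L.
sodium bicarbonate: dilute stock: 15.6 mM × 282 mL ÷ 614 mM = 7.165 mL
ampicillin: C1V1 = C2V2 → 146 µg/mL × 282 mL ÷ 100000 µg/mL = 0.412 mL
ferric chloride: C1V1 = C2V2 → 0.525 mM × 282 mL ÷ 92.7 mM = 1.597 mL
cobalt chloride hexahydrate: 10.8 mg/L × 0.282 L = 3.046 mg
riboflavin: 7.31 mg/L × 0.282 L = 2.061 mg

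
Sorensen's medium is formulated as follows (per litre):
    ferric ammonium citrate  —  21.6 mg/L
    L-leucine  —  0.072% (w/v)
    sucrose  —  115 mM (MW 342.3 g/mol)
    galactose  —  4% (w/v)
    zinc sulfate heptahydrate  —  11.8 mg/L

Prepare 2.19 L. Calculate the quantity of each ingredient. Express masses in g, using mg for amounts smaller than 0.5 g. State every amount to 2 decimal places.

Scale factor relative to 1 L: 2.19.
ferric ammonium citrate: 21.6 mg/L × 2.19 L = 47.30 mg
L-leucine: 0.072 g per 100 mL × 2190 mL ÷ 100 = 1.58 g
sucrose: 115 mmol/L × 342.3 g/mol × 2.19 L ÷ 1000 = 86.21 g
galactose: 4 g per 100 mL × 2190 mL ÷ 100 = 87.60 g
zinc sulfate heptahydrate: 11.8 mg/L × 2.19 L = 25.84 mg

ferric ammonium citrate 47.30 mg; L-leucine 1.58 g; sucrose 86.21 g; galactose 87.60 g; zinc sulfate heptahydrate 25.84 mg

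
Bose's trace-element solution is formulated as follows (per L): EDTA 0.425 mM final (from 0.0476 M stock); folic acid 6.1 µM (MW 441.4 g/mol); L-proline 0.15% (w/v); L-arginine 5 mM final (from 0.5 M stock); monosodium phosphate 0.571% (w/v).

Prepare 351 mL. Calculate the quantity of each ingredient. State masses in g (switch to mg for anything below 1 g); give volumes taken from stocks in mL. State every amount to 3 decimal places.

Scale factor relative to 1 L: 0.351.
EDTA: dilute stock: 0.425 mM × 351 mL ÷ 47.6 mM = 3.134 mL
folic acid: 6.1 µmol/L × 441.4 g/mol × 0.351 L ÷ 1000 = 0.945 mg
L-proline: 0.15% w/v = 1.5 g/L → 1.5 × 0.351 L = 0.5265 g = 526.500 mg
L-arginine: C1V1 = C2V2 → 5 mM × 351 mL ÷ 500 mM = 3.510 mL
monosodium phosphate: 0.571% w/v = 5.71 g/L → 5.71 × 0.351 L = 2.004 g

EDTA 3.134 mL; folic acid 0.945 mg; L-proline 526.500 mg; L-arginine 3.510 mL; monosodium phosphate 2.004 g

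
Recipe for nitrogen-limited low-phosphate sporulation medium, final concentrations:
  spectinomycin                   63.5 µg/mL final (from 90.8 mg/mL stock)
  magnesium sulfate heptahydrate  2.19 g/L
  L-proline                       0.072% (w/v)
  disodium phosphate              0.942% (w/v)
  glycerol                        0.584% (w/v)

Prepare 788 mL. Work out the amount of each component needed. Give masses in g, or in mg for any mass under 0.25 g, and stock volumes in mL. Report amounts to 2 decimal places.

Scale factor relative to 1 L: 0.788.
spectinomycin: C1V1 = C2V2 → 63.5 µg/mL × 788 mL ÷ 90800 µg/mL = 0.55 mL
magnesium sulfate heptahydrate: 2.19 g/L × 0.788 L = 1.73 g
L-proline: 0.072% w/v = 0.72 g/L → 0.72 × 0.788 L = 0.57 g
disodium phosphate: 0.942 g per 100 mL × 788 mL ÷ 100 = 7.42 g
glycerol: 0.584 g per 100 mL × 788 mL ÷ 100 = 4.60 g

spectinomycin 0.55 mL; magnesium sulfate heptahydrate 1.73 g; L-proline 0.57 g; disodium phosphate 7.42 g; glycerol 4.60 g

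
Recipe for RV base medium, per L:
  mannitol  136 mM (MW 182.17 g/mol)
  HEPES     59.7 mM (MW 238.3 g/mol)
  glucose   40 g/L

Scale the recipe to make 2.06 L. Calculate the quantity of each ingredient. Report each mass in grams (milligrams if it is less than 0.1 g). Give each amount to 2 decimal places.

Scale factor relative to 1 L: 2.06.
mannitol: 136 mmol/L × 182.17 g/mol × 2.06 L ÷ 1000 = 51.04 g
HEPES: 59.7 mmol/L × 238.3 g/mol × 2.06 L ÷ 1000 = 29.31 g
glucose: 40 g/L × 2.06 L = 82.40 g

mannitol 51.04 g; HEPES 29.31 g; glucose 82.40 g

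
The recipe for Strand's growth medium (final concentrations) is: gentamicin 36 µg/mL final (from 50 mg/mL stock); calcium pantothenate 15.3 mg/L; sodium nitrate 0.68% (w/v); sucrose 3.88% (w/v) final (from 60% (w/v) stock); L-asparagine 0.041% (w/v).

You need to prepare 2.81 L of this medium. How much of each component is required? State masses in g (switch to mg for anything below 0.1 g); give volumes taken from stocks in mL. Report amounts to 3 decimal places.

Scale factor relative to 1 L: 2.81.
gentamicin: C1V1 = C2V2 → 36 µg/mL × 2810 mL ÷ 50000 µg/mL = 2.023 mL
calcium pantothenate: 15.3 mg/L × 2.81 L = 42.993 mg
sodium nitrate: 0.68% w/v = 6.8 g/L → 6.8 × 2.81 L = 19.108 g
sucrose: C1V1 = C2V2 → 3.88% ÷ 60% × 2810 mL = 181.713 mL
L-asparagine: 0.041 g per 100 mL × 2810 mL ÷ 100 = 1.152 g

gentamicin 2.023 mL; calcium pantothenate 42.993 mg; sodium nitrate 19.108 g; sucrose 181.713 mL; L-asparagine 1.152 g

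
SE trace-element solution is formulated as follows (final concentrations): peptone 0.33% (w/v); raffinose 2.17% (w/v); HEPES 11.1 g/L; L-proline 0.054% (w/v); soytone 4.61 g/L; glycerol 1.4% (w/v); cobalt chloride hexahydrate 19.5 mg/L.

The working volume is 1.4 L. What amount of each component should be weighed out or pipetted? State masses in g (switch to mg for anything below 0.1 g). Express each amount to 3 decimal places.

peptone 4.620 g; raffinose 30.380 g; HEPES 15.540 g; L-proline 0.756 g; soytone 6.454 g; glycerol 19.600 g; cobalt chloride hexahydrate 27.300 mg

Scale factor relative to 1 L: 1.4.
peptone: 0.33 g per 100 mL × 1400 mL ÷ 100 = 4.620 g
raffinose: 2.17 g per 100 mL × 1400 mL ÷ 100 = 30.380 g
HEPES: 11.1 g/L × 1.4 L = 15.540 g
L-proline: 0.054% w/v = 0.54 g/L → 0.54 × 1.4 L = 0.756 g
soytone: 4.61 g/L × 1.4 L = 6.454 g
glycerol: 1.4% w/v = 14 g/L → 14 × 1.4 L = 19.600 g
cobalt chloride hexahydrate: 19.5 mg/L × 1.4 L = 27.300 mg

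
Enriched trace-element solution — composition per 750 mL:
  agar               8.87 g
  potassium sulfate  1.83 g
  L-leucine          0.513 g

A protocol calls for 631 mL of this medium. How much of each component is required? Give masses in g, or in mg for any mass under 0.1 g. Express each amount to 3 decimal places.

agar 7.463 g; potassium sulfate 1.540 g; L-leucine 0.432 g

Scale factor = 631 mL / 750 mL = 0.841333.
agar: 8.87 g × (631 mL / 750 mL) = 7.463 g
potassium sulfate: 1.83 g × (631 mL / 750 mL) = 1.540 g
L-leucine: 0.513 g × (631 mL / 750 mL) = 0.432 g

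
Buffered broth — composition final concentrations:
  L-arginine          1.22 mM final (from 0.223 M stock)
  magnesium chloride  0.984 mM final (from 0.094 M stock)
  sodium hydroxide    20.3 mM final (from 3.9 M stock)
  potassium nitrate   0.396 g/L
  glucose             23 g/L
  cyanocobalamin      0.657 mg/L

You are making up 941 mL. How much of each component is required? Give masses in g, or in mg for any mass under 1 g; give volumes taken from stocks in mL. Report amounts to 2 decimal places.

Working volume: 941 mL = 0.941 L.
L-arginine: dilute stock: 1.22 mM × 941 mL ÷ 223 mM = 5.15 mL
magnesium chloride: V = C2·V2/C1 = 0.984 mM × 941 mL ÷ 94 mM = 9.85 mL
sodium hydroxide: C1V1 = C2V2 → 20.3 mM × 941 mL ÷ 3900 mM = 4.90 mL
potassium nitrate: 0.396 g/L × 0.941 L = 0.372636 g = 372.64 mg
glucose: 23 g/L × 0.941 L = 21.64 g
cyanocobalamin: 0.657 mg/L × 0.941 L = 0.62 mg

L-arginine 5.15 mL; magnesium chloride 9.85 mL; sodium hydroxide 4.90 mL; potassium nitrate 372.64 mg; glucose 21.64 g; cyanocobalamin 0.62 mg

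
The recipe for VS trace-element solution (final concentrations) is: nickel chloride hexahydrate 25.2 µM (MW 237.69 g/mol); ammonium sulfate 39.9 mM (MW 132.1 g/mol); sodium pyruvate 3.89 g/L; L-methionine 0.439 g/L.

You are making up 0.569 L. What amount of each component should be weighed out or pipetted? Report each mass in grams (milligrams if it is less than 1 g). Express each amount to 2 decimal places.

nickel chloride hexahydrate 3.41 mg; ammonium sulfate 3.00 g; sodium pyruvate 2.21 g; L-methionine 249.79 mg

Scale factor relative to 1 L: 0.569.
nickel chloride hexahydrate: 25.2 µmol/L × 237.69 g/mol × 0.569 L ÷ 1000 = 3.41 mg
ammonium sulfate: 39.9 mmol/L × 132.1 g/mol × 0.569 L ÷ 1000 = 3.00 g
sodium pyruvate: 3.89 g/L × 0.569 L = 2.21 g
L-methionine: 0.439 g/L × 0.569 L = 0.249791 g = 249.79 mg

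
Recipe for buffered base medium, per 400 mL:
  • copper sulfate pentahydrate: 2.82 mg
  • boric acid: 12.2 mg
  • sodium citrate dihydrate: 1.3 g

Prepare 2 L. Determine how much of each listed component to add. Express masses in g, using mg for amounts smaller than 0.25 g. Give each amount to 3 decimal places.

Ratio of target to recipe volume: 2000 / 400 = 5.
copper sulfate pentahydrate: 2.82 mg × (2000 mL / 400 mL) = 14.100 mg
boric acid: 12.2 mg × (2000 mL / 400 mL) = 61.000 mg
sodium citrate dihydrate: 1.3 g × (2000 mL / 400 mL) = 6.500 g

copper sulfate pentahydrate 14.100 mg; boric acid 61.000 mg; sodium citrate dihydrate 6.500 g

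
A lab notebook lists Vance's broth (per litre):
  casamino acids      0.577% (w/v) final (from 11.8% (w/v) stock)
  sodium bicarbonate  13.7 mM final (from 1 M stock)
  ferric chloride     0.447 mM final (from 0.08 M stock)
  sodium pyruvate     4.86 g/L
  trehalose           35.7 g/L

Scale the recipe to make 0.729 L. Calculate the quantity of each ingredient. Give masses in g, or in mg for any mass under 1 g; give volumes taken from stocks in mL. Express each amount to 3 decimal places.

casamino acids 35.647 mL; sodium bicarbonate 9.987 mL; ferric chloride 4.073 mL; sodium pyruvate 3.543 g; trehalose 26.025 g

Working volume: 0.729 L.
casamino acids: dilute stock: 0.577% ÷ 11.8% × 729 mL = 35.647 mL
sodium bicarbonate: C1V1 = C2V2 → 13.7 mM × 729 mL ÷ 1000 mM = 9.987 mL
ferric chloride: dilute stock: 0.447 mM × 729 mL ÷ 80 mM = 4.073 mL
sodium pyruvate: 4.86 g/L × 0.729 L = 3.543 g
trehalose: 35.7 g/L × 0.729 L = 26.025 g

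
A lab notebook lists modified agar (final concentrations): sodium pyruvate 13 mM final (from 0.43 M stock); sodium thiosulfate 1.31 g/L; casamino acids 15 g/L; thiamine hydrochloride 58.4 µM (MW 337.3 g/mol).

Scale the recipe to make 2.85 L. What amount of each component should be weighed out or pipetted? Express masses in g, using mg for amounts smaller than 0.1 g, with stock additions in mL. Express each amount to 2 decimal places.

Working volume: 2.85 L.
sodium pyruvate: C1V1 = C2V2 → 13 mM × 2850 mL ÷ 430 mM = 86.16 mL
sodium thiosulfate: 1.31 g/L × 2.85 L = 3.73 g
casamino acids: 15 g/L × 2.85 L = 42.75 g
thiamine hydrochloride: 58.4 µmol/L × 337.3 g/mol × 2.85 L ÷ 1000 = 56.14 mg

sodium pyruvate 86.16 mL; sodium thiosulfate 3.73 g; casamino acids 42.75 g; thiamine hydrochloride 56.14 mg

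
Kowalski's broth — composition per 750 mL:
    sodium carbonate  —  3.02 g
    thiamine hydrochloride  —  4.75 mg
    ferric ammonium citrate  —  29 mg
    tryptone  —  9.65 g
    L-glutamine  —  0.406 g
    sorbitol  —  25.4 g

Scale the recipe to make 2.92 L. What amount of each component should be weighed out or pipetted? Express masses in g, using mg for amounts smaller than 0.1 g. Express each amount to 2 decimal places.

Ratio of target to recipe volume: 2920 / 750 = 3.89333.
sodium carbonate: 3.02 g × (2920 mL / 750 mL) = 11.76 g
thiamine hydrochloride: 4.75 mg × (2920 mL / 750 mL) = 18.49 mg
ferric ammonium citrate: 29 mg × (2920 mL / 750 mL) = 112.907 mg = 0.11 g
tryptone: 9.65 g × (2920 mL / 750 mL) = 37.57 g
L-glutamine: 0.406 g × (2920 mL / 750 mL) = 1.58 g
sorbitol: 25.4 g × (2920 mL / 750 mL) = 98.89 g

sodium carbonate 11.76 g; thiamine hydrochloride 18.49 mg; ferric ammonium citrate 0.11 g; tryptone 37.57 g; L-glutamine 1.58 g; sorbitol 98.89 g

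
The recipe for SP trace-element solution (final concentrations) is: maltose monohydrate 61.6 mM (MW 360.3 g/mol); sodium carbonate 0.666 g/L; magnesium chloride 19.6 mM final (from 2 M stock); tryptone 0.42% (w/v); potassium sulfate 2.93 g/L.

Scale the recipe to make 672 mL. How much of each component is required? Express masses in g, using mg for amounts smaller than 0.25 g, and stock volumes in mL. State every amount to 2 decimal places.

Target volume = 672 mL = 0.672 L.
maltose monohydrate: 61.6 mmol/L × 360.3 g/mol × 0.672 L ÷ 1000 = 14.91 g
sodium carbonate: 0.666 g/L × 0.672 L = 0.45 g
magnesium chloride: C1V1 = C2V2 → 19.6 mM × 672 mL ÷ 2000 mM = 6.59 mL
tryptone: 0.42% w/v = 4.2 g/L → 4.2 × 0.672 L = 2.82 g
potassium sulfate: 2.93 g/L × 0.672 L = 1.97 g

maltose monohydrate 14.91 g; sodium carbonate 0.45 g; magnesium chloride 6.59 mL; tryptone 2.82 g; potassium sulfate 1.97 g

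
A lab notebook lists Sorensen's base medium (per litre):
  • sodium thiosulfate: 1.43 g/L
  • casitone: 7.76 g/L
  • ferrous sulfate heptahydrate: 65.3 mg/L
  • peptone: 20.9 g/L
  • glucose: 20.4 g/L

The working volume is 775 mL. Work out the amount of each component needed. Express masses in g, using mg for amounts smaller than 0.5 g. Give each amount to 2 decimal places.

sodium thiosulfate 1.11 g; casitone 6.01 g; ferrous sulfate heptahydrate 50.61 mg; peptone 16.20 g; glucose 15.81 g

Scale factor relative to 1 L: 0.775.
sodium thiosulfate: 1.43 g/L × 0.775 L = 1.11 g
casitone: 7.76 g/L × 0.775 L = 6.01 g
ferrous sulfate heptahydrate: 65.3 mg/L × 0.775 L = 50.61 mg
peptone: 20.9 g/L × 0.775 L = 16.20 g
glucose: 20.4 g/L × 0.775 L = 15.81 g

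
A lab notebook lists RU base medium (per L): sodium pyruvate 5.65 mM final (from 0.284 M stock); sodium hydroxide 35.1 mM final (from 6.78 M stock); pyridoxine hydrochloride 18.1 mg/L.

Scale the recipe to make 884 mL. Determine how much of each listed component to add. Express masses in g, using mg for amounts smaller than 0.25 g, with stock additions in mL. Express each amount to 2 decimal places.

sodium pyruvate 17.59 mL; sodium hydroxide 4.58 mL; pyridoxine hydrochloride 16.00 mg

Target volume = 884 mL = 0.884 L.
sodium pyruvate: C1V1 = C2V2 → 5.65 mM × 884 mL ÷ 284 mM = 17.59 mL
sodium hydroxide: C1V1 = C2V2 → 35.1 mM × 884 mL ÷ 6780 mM = 4.58 mL
pyridoxine hydrochloride: 18.1 mg/L × 0.884 L = 16.00 mg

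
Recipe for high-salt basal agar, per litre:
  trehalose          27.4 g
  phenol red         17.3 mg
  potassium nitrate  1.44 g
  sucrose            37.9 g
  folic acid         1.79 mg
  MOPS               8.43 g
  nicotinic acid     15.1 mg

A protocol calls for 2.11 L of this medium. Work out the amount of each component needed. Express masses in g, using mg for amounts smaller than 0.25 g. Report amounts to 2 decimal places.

Scale factor = 2110 mL / 1000 mL = 2.11.
trehalose: 27.4 g × (2110 mL / 1000 mL) = 57.81 g
phenol red: 17.3 mg × (2110 mL / 1000 mL) = 36.50 mg
potassium nitrate: 1.44 g × (2110 mL / 1000 mL) = 3.04 g
sucrose: 37.9 g × (2110 mL / 1000 mL) = 79.97 g
folic acid: 1.79 mg × (2110 mL / 1000 mL) = 3.78 mg
MOPS: 8.43 g × (2110 mL / 1000 mL) = 17.79 g
nicotinic acid: 15.1 mg × (2110 mL / 1000 mL) = 31.86 mg

trehalose 57.81 g; phenol red 36.50 mg; potassium nitrate 3.04 g; sucrose 79.97 g; folic acid 3.78 mg; MOPS 17.79 g; nicotinic acid 31.86 mg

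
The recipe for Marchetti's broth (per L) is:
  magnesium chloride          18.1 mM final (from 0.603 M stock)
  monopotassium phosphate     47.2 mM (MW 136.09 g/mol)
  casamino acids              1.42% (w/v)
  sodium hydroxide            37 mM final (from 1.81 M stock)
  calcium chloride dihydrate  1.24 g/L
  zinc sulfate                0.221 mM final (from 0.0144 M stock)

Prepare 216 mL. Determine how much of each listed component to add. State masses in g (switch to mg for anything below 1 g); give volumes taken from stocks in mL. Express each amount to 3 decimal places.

magnesium chloride 6.484 mL; monopotassium phosphate 1.387 g; casamino acids 3.067 g; sodium hydroxide 4.415 mL; calcium chloride dihydrate 267.840 mg; zinc sulfate 3.315 mL

Scale factor relative to 1 L: 0.216.
magnesium chloride: V = C2·V2/C1 = 18.1 mM × 216 mL ÷ 603 mM = 6.484 mL
monopotassium phosphate: 47.2 mmol/L × 136.09 g/mol × 0.216 L ÷ 1000 = 1.387 g
casamino acids: 1.42 g per 100 mL × 216 mL ÷ 100 = 3.067 g
sodium hydroxide: dilute stock: 37 mM × 216 mL ÷ 1810 mM = 4.415 mL
calcium chloride dihydrate: 1.24 g/L × 0.216 L = 0.26784 g = 267.840 mg
zinc sulfate: dilute stock: 0.221 mM × 216 mL ÷ 14.4 mM = 3.315 mL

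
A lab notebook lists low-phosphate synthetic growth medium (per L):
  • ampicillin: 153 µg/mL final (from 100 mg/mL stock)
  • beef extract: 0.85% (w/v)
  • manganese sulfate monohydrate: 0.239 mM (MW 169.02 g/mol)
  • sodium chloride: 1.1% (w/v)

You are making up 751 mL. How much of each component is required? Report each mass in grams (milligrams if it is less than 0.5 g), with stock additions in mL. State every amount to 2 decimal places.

ampicillin 1.15 mL; beef extract 6.38 g; manganese sulfate monohydrate 30.34 mg; sodium chloride 8.26 g

Target volume = 751 mL = 0.751 L.
ampicillin: C1V1 = C2V2 → 153 µg/mL × 751 mL ÷ 100000 µg/mL = 1.15 mL
beef extract: 0.85 g per 100 mL × 751 mL ÷ 100 = 6.38 g
manganese sulfate monohydrate: 0.239 mmol/L × 169.02 mg/mmol × 0.751 L = 30.34 mg
sodium chloride: 1.1% w/v = 11 g/L → 11 × 0.751 L = 8.26 g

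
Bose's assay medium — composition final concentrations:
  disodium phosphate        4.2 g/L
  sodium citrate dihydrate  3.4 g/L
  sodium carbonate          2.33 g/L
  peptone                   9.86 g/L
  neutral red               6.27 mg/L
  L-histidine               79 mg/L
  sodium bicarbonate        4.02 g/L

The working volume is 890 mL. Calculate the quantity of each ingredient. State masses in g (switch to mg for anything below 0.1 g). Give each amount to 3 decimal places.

disodium phosphate 3.738 g; sodium citrate dihydrate 3.026 g; sodium carbonate 2.074 g; peptone 8.775 g; neutral red 5.580 mg; L-histidine 70.310 mg; sodium bicarbonate 3.578 g

Target volume = 890 mL = 0.89 L.
disodium phosphate: 4.2 g/L × 0.89 L = 3.738 g
sodium citrate dihydrate: 3.4 g/L × 0.89 L = 3.026 g
sodium carbonate: 2.33 g/L × 0.89 L = 2.074 g
peptone: 9.86 g/L × 0.89 L = 8.775 g
neutral red: 6.27 mg/L × 0.89 L = 5.580 mg
L-histidine: 79 mg/L × 0.89 L = 70.310 mg
sodium bicarbonate: 4.02 g/L × 0.89 L = 3.578 g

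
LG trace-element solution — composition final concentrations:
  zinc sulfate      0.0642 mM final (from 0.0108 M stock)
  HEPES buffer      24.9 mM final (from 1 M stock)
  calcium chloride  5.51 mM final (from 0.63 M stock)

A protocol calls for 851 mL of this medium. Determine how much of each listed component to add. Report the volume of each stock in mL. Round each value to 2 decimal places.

Scale factor relative to 1 L: 0.851.
zinc sulfate: C1V1 = C2V2 → 0.0642 mM × 851 mL ÷ 10.8 mM = 5.06 mL
HEPES buffer: V = C2·V2/C1 = 24.9 mM × 851 mL ÷ 1000 mM = 21.19 mL
calcium chloride: V = C2·V2/C1 = 5.51 mM × 851 mL ÷ 630 mM = 7.44 mL

zinc sulfate 5.06 mL; HEPES buffer 21.19 mL; calcium chloride 7.44 mL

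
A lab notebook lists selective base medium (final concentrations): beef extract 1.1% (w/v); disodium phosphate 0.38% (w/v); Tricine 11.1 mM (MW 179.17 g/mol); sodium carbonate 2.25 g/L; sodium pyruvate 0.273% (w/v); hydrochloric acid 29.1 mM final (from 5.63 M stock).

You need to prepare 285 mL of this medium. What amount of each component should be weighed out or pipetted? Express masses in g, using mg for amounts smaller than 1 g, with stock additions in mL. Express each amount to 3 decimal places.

Target volume = 285 mL = 0.285 L.
beef extract: 1.1% w/v = 11 g/L → 11 × 0.285 L = 3.135 g
disodium phosphate: 0.38% w/v = 3.8 g/L → 3.8 × 0.285 L = 1.083 g
Tricine: 11.1 mmol/L × 179.17 mg/mmol × 0.285 L = 566.804 mg
sodium carbonate: 2.25 g/L × 0.285 L = 0.64125 g = 641.250 mg
sodium pyruvate: 0.273% w/v = 2.73 g/L → 2.73 × 0.285 L = 0.77805 g = 778.050 mg
hydrochloric acid: V = C2·V2/C1 = 29.1 mM × 285 mL ÷ 5630 mM = 1.473 mL

beef extract 3.135 g; disodium phosphate 1.083 g; Tricine 566.804 mg; sodium carbonate 641.250 mg; sodium pyruvate 778.050 mg; hydrochloric acid 1.473 mL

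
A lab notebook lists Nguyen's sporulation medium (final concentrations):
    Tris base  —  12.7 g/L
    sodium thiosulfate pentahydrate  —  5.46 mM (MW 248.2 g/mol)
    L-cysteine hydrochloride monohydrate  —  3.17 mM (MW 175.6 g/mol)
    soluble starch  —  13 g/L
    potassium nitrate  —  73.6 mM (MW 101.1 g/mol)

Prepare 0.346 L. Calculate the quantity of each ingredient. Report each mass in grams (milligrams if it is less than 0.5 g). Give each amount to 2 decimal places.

Tris base 4.39 g; sodium thiosulfate pentahydrate 468.89 mg; L-cysteine hydrochloride monohydrate 192.60 mg; soluble starch 4.50 g; potassium nitrate 2.57 g

Working volume: 0.346 L.
Tris base: 12.7 g/L × 0.346 L = 4.39 g
sodium thiosulfate pentahydrate: 5.46 mmol/L × 248.2 mg/mmol × 0.346 L = 468.89 mg
L-cysteine hydrochloride monohydrate: 3.17 mmol/L × 175.6 mg/mmol × 0.346 L = 192.60 mg
soluble starch: 13 g/L × 0.346 L = 4.50 g
potassium nitrate: 73.6 mmol/L × 101.1 g/mol × 0.346 L ÷ 1000 = 2.57 g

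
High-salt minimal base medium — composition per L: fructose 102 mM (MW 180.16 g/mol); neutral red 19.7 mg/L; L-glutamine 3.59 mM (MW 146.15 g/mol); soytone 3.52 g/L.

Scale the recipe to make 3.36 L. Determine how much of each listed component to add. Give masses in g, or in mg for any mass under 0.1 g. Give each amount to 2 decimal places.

fructose 61.74 g; neutral red 66.19 mg; L-glutamine 1.76 g; soytone 11.83 g

Scale factor relative to 1 L: 3.36.
fructose: 102 mmol/L × 180.16 g/mol × 3.36 L ÷ 1000 = 61.74 g
neutral red: 19.7 mg/L × 3.36 L = 66.19 mg
L-glutamine: 3.59 mmol/L × 146.15 g/mol × 3.36 L ÷ 1000 = 1.76 g
soytone: 3.52 g/L × 3.36 L = 11.83 g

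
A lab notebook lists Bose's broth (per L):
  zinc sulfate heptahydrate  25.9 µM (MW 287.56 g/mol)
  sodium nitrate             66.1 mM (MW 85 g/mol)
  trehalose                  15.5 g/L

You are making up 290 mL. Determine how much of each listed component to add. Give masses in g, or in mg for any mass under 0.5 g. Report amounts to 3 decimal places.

Working volume: 290 mL = 0.29 L.
zinc sulfate heptahydrate: 25.9 µmol/L × 287.56 g/mol × 0.29 L ÷ 1000 = 2.160 mg
sodium nitrate: 66.1 mmol/L × 85 g/mol × 0.29 L ÷ 1000 = 1.629 g
trehalose: 15.5 g/L × 0.29 L = 4.495 g

zinc sulfate heptahydrate 2.160 mg; sodium nitrate 1.629 g; trehalose 4.495 g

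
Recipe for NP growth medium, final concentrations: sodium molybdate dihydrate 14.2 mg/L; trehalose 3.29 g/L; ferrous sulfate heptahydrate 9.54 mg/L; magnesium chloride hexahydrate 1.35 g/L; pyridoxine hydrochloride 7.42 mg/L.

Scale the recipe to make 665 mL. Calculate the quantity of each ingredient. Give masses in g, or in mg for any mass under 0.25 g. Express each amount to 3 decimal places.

sodium molybdate dihydrate 9.443 mg; trehalose 2.188 g; ferrous sulfate heptahydrate 6.344 mg; magnesium chloride hexahydrate 0.898 g; pyridoxine hydrochloride 4.934 mg

Working volume: 665 mL = 0.665 L.
sodium molybdate dihydrate: 14.2 mg/L × 0.665 L = 9.443 mg
trehalose: 3.29 g/L × 0.665 L = 2.188 g
ferrous sulfate heptahydrate: 9.54 mg/L × 0.665 L = 6.344 mg
magnesium chloride hexahydrate: 1.35 g/L × 0.665 L = 0.898 g
pyridoxine hydrochloride: 7.42 mg/L × 0.665 L = 4.934 mg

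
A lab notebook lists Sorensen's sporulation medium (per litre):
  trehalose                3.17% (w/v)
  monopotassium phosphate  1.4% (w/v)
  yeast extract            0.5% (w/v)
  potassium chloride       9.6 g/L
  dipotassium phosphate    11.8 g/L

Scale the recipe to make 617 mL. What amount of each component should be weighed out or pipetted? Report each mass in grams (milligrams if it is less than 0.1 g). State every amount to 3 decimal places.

trehalose 19.559 g; monopotassium phosphate 8.638 g; yeast extract 3.085 g; potassium chloride 5.923 g; dipotassium phosphate 7.281 g

Scale factor relative to 1 L: 0.617.
trehalose: 3.17% w/v = 31.7 g/L → 31.7 × 0.617 L = 19.559 g
monopotassium phosphate: 1.4 g per 100 mL × 617 mL ÷ 100 = 8.638 g
yeast extract: 0.5% w/v = 5 g/L → 5 × 0.617 L = 3.085 g
potassium chloride: 9.6 g/L × 0.617 L = 5.923 g
dipotassium phosphate: 11.8 g/L × 0.617 L = 7.281 g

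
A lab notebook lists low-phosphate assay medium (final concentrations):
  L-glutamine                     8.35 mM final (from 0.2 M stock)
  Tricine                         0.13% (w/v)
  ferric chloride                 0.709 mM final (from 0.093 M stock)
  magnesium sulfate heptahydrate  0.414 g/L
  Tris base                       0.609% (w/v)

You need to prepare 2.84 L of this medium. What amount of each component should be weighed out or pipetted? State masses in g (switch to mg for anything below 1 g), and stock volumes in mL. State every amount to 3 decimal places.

L-glutamine 118.570 mL; Tricine 3.692 g; ferric chloride 21.651 mL; magnesium sulfate heptahydrate 1.176 g; Tris base 17.296 g

Scale factor relative to 1 L: 2.84.
L-glutamine: C1V1 = C2V2 → 8.35 mM × 2840 mL ÷ 200 mM = 118.570 mL
Tricine: 0.13 g per 100 mL × 2840 mL ÷ 100 = 3.692 g
ferric chloride: dilute stock: 0.709 mM × 2840 mL ÷ 93 mM = 21.651 mL
magnesium sulfate heptahydrate: 0.414 g/L × 2.84 L = 1.176 g
Tris base: 0.609 g per 100 mL × 2840 mL ÷ 100 = 17.296 g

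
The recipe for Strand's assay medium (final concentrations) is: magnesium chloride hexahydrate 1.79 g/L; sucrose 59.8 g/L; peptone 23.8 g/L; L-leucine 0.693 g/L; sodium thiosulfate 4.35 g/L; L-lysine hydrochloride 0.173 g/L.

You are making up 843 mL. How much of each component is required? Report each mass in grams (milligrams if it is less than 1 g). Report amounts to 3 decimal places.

Scale factor relative to 1 L: 0.843.
magnesium chloride hexahydrate: 1.79 g/L × 0.843 L = 1.509 g
sucrose: 59.8 g/L × 0.843 L = 50.411 g
peptone: 23.8 g/L × 0.843 L = 20.063 g
L-leucine: 0.693 g/L × 0.843 L = 0.584199 g = 584.199 mg
sodium thiosulfate: 4.35 g/L × 0.843 L = 3.667 g
L-lysine hydrochloride: 0.173 g/L × 0.843 L = 0.145839 g = 145.839 mg

magnesium chloride hexahydrate 1.509 g; sucrose 50.411 g; peptone 20.063 g; L-leucine 584.199 mg; sodium thiosulfate 3.667 g; L-lysine hydrochloride 145.839 mg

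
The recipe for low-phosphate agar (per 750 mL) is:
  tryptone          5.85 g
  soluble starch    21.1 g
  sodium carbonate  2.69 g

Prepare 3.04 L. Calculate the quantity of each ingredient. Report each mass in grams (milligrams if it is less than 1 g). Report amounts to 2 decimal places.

tryptone 23.71 g; soluble starch 85.53 g; sodium carbonate 10.90 g

Scale factor = 3040 mL / 750 mL = 4.05333.
tryptone: 5.85 g × (3040 mL / 750 mL) = 23.71 g
soluble starch: 21.1 g × (3040 mL / 750 mL) = 85.53 g
sodium carbonate: 2.69 g × (3040 mL / 750 mL) = 10.90 g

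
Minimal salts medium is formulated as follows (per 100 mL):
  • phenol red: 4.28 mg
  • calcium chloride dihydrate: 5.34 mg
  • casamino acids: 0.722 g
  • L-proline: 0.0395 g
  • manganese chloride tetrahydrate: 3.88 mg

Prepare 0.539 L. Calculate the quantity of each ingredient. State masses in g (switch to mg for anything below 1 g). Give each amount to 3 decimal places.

Scale factor = 539 mL / 100 mL = 5.39.
phenol red: 4.28 mg × (539 mL / 100 mL) = 23.069 mg
calcium chloride dihydrate: 5.34 mg × (539 mL / 100 mL) = 28.783 mg
casamino acids: 0.722 g × (539 mL / 100 mL) = 3.892 g
L-proline: 0.0395 g × (539 mL / 100 mL) = 0.212905 g = 212.905 mg
manganese chloride tetrahydrate: 3.88 mg × (539 mL / 100 mL) = 20.913 mg

phenol red 23.069 mg; calcium chloride dihydrate 28.783 mg; casamino acids 3.892 g; L-proline 212.905 mg; manganese chloride tetrahydrate 20.913 mg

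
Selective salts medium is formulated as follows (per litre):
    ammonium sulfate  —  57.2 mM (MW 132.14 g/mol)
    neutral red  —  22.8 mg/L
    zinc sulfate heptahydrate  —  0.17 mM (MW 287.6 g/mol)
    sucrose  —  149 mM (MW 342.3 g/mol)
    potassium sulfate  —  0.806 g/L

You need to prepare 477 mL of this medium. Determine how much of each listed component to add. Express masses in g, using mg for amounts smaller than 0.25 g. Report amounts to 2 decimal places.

ammonium sulfate 3.61 g; neutral red 10.88 mg; zinc sulfate heptahydrate 23.32 mg; sucrose 24.33 g; potassium sulfate 0.38 g

Scale factor relative to 1 L: 0.477.
ammonium sulfate: 57.2 mmol/L × 132.14 g/mol × 0.477 L ÷ 1000 = 3.61 g
neutral red: 22.8 mg/L × 0.477 L = 10.88 mg
zinc sulfate heptahydrate: 0.17 mmol/L × 287.6 mg/mmol × 0.477 L = 23.32 mg
sucrose: 149 mmol/L × 342.3 g/mol × 0.477 L ÷ 1000 = 24.33 g
potassium sulfate: 0.806 g/L × 0.477 L = 0.38 g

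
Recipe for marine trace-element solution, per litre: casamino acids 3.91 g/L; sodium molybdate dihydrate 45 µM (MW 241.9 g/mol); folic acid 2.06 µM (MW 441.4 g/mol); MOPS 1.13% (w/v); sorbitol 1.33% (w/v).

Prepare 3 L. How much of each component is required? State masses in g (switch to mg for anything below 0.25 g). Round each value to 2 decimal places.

Scale factor relative to 1 L: 3.
casamino acids: 3.91 g/L × 3 L = 11.73 g
sodium molybdate dihydrate: 45 µmol/L × 241.9 g/mol × 3 L ÷ 1000 = 32.66 mg
folic acid: 2.06 µmol/L × 441.4 g/mol × 3 L ÷ 1000 = 2.73 mg
MOPS: 1.13% w/v = 11.3 g/L → 11.3 × 3 L = 33.90 g
sorbitol: 1.33 g per 100 mL × 3000 mL ÷ 100 = 39.90 g

casamino acids 11.73 g; sodium molybdate dihydrate 32.66 mg; folic acid 2.73 mg; MOPS 33.90 g; sorbitol 39.90 g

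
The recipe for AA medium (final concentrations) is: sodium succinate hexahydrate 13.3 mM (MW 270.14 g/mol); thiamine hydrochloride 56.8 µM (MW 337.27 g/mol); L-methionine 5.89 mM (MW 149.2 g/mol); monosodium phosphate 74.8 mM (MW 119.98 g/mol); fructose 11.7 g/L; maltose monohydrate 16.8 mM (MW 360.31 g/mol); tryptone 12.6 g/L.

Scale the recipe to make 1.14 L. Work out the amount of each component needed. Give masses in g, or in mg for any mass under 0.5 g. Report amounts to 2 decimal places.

Working volume: 1.14 L.
sodium succinate hexahydrate: 13.3 mmol/L × 270.14 g/mol × 1.14 L ÷ 1000 = 4.10 g
thiamine hydrochloride: 56.8 µmol/L × 337.27 g/mol × 1.14 L ÷ 1000 = 21.84 mg
L-methionine: 5.89 mmol/L × 149.2 g/mol × 1.14 L ÷ 1000 = 1.00 g
monosodium phosphate: 74.8 mmol/L × 119.98 g/mol × 1.14 L ÷ 1000 = 10.23 g
fructose: 11.7 g/L × 1.14 L = 13.34 g
maltose monohydrate: 16.8 mmol/L × 360.31 g/mol × 1.14 L ÷ 1000 = 6.90 g
tryptone: 12.6 g/L × 1.14 L = 14.36 g

sodium succinate hexahydrate 4.10 g; thiamine hydrochloride 21.84 mg; L-methionine 1.00 g; monosodium phosphate 10.23 g; fructose 13.34 g; maltose monohydrate 6.90 g; tryptone 14.36 g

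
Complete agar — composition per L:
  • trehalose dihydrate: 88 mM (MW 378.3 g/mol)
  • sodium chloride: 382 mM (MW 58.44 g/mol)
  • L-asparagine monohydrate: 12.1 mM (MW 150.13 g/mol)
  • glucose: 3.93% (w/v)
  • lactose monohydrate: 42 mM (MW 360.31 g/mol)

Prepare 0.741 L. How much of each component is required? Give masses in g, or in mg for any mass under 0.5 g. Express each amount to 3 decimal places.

trehalose dihydrate 24.668 g; sodium chloride 16.542 g; L-asparagine monohydrate 1.346 g; glucose 29.121 g; lactose monohydrate 11.214 g

Scale factor relative to 1 L: 0.741.
trehalose dihydrate: 88 mmol/L × 378.3 g/mol × 0.741 L ÷ 1000 = 24.668 g
sodium chloride: 382 mmol/L × 58.44 g/mol × 0.741 L ÷ 1000 = 16.542 g
L-asparagine monohydrate: 12.1 mmol/L × 150.13 g/mol × 0.741 L ÷ 1000 = 1.346 g
glucose: 3.93 g per 100 mL × 741 mL ÷ 100 = 29.121 g
lactose monohydrate: 42 mmol/L × 360.31 g/mol × 0.741 L ÷ 1000 = 11.214 g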